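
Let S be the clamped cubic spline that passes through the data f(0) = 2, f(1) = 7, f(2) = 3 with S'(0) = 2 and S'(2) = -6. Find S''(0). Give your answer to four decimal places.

Put m_i = S'' at the i-th knot. Here h = (1, 1) and Δ = (5, -4), so the interior equations h_(i-1)·m_(i-1) + 2(h_(i-1)+h_i)·m_i + h_i·m_(i+1) = 6(Δ_i − Δ_(i-1)) read
  1·m_0 + 4·m_1 + 1·m_2 = 6(Δ_1 - Δ_0) = -54
Clamped end conditions give two more equations: 2h_0·m_0 + h_0·m_1 = 6(Δ_0 - S'(0)) = 18 and h_1·m_1 + 2h_1·m_2 = 6(S'(2) - Δ_1) = -12.
Hence m_0 = 37/2, m_1 = -19, m_2 = 7/2.

18.5000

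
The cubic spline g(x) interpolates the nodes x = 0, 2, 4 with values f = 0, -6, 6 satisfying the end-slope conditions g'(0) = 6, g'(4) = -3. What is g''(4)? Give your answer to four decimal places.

-22.5000

Let σ_i = g''(x_i). Step sizes h_i = 2, 2; slopes of the chords Δ_i = (y_(i+1) - y_i)/h_i = -3, 6.
  2·σ_0 + 8·σ_1 + 2·σ_2 = 6(Δ_1 - Δ_0) = 54
Clamped end conditions give two more equations: 2h_0·σ_0 + h_0·σ_1 = 6(Δ_0 - g'(0)) = -54 and h_1·σ_1 + 2h_1·σ_2 = 6(g'(4) - Δ_1) = -54.
Solving the tridiagonal system: σ_0 = -45/2, σ_1 = 18, σ_2 = -45/2.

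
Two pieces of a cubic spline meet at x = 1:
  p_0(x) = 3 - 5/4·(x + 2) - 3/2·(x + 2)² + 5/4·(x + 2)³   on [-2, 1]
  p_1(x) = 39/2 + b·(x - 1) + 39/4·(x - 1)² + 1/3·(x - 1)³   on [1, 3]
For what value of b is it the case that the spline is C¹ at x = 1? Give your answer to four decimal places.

p_0'(x) = -5/4 - 3·(x + 2) + 15/4·(x + 2)², so p_0'(1) = 47/2. On the right, p_1'(1) = b, so b = 47/2.

23.5000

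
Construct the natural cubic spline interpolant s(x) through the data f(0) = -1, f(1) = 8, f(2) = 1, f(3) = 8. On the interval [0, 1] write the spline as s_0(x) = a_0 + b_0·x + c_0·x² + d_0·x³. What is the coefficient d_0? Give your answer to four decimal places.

-5.2000

Let M_i = s''(x_i). Step sizes h_i = 1, 1, 1; slopes of the chords Δ_i = (y_(i+1) - y_i)/h_i = 9, -7, 7.
  1·M_0 + 4·M_1 + 1·M_2 = 6(Δ_1 - Δ_0) = -96
  1·M_1 + 4·M_2 + 1·M_3 = 6(Δ_2 - Δ_1) = 84
Natural end conditions: M_0 = M_3 = 0.
Hence M_0 = 0, M_1 = -156/5, M_2 = 144/5, M_3 = 0.
On [0, 1], with s_0(x) = a_0 + b_0·x + c_0·x² + d_0·x³: c_0 = M_0/2 = 0, d_0 = (M_1 - M_0)/(6h_0) = -26/5, b_0 = Δ_0 - h_0(2M_0 + M_1)/6 = 71/5.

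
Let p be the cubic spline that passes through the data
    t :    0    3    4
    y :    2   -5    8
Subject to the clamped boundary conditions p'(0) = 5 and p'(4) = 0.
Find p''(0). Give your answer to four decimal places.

-20.0833

With M_i denoting the second derivative at x_i, h_i = 3, 1, and Δ_i = (y_(i+1) − y_i)/h_i = -7/3, 13:
  3·M_0 + 8·M_1 + 1·M_2 = 6(Δ_1 - Δ_0) = 92
Clamped end conditions give two more equations: 2h_0·M_0 + h_0·M_1 = 6(Δ_0 - p'(0)) = -44 and h_1·M_1 + 2h_1·M_2 = 6(p'(4) - Δ_1) = -78.
Forward elimination and back-substitution give M_0 = -241/12, M_1 = 51/2, M_2 = -207/4.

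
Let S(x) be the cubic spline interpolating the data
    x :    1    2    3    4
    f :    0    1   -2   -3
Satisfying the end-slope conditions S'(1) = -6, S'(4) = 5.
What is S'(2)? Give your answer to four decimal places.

Put σ_i = S'' at the i-th knot. Here h = (1, 1, 1) and Δ = (1, -3, -1), so the interior equations h_(i-1)·σ_(i-1) + 2(h_(i-1)+h_i)·σ_i + h_i·σ_(i+1) = 6(Δ_i − Δ_(i-1)) read
  1·σ_0 + 4·σ_1 + 1·σ_2 = 6(Δ_1 - Δ_0) = -24
  1·σ_1 + 4·σ_2 + 1·σ_3 = 6(Δ_2 - Δ_1) = 12
Clamped end conditions give two more equations: 2h_0·σ_0 + h_0·σ_1 = 6(Δ_0 - S'(1)) = 42 and h_2·σ_2 + 2h_2·σ_3 = 6(S'(4) - Δ_2) = 36.
Hence σ_0 = 416/15, σ_1 = -202/15, σ_2 = 32/15, σ_3 = 254/15.
On [2, 3], S'(x) = b_1 + 2c_1·(x - 2) + 3d_1·(x - 2)² with b_1 = Δ_1 - h_1(2σ_1 + σ_2)/6 = 17/15, c_1 = σ_1/2 = -101/15, d_1 = (σ_2 - σ_1)/(6h_1) = 13/5. So S'(2) = 17/15.

1.1333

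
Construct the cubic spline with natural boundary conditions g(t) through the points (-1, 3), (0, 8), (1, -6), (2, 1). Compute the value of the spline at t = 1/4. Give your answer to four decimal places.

Put σ_i = g'' at the i-th knot. Here h = (1, 1, 1) and Δ = (5, -14, 7), so the interior equations h_(i-1)·σ_(i-1) + 2(h_(i-1)+h_i)·σ_i + h_i·σ_(i+1) = 6(Δ_i − Δ_(i-1)) read
  1·σ_0 + 4·σ_1 + 1·σ_2 = 6(Δ_1 - Δ_0) = -114
  1·σ_1 + 4·σ_2 + 1·σ_3 = 6(Δ_2 - Δ_1) = 126
Natural end conditions: σ_0 = σ_3 = 0.
Solving the tridiagonal system: σ_0 = 0, σ_1 = -194/5, σ_2 = 206/5, σ_3 = 0.
On [0, 1], g(t) = 8 - 119/15·t - 97/5·t² + 40/3·t³.
With t = 1/4: g(1/4) = 401/80.

5.0125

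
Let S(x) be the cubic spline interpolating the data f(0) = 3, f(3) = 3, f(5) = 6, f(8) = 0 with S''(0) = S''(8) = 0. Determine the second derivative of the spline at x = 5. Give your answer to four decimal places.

-2.3750

Put m_i = S'' at the i-th knot. Here h = (3, 2, 3) and Δ = (0, 3/2, -2), so the interior equations h_(i-1)·m_(i-1) + 2(h_(i-1)+h_i)·m_i + h_i·m_(i+1) = 6(Δ_i − Δ_(i-1)) read
  3·m_0 + 10·m_1 + 2·m_2 = 6(Δ_1 - Δ_0) = 9
  2·m_1 + 10·m_2 + 3·m_3 = 6(Δ_2 - Δ_1) = -21
Natural end conditions: m_0 = m_3 = 0.
Forward elimination and back-substitution give m_0 = 0, m_1 = 11/8, m_2 = -19/8, m_3 = 0.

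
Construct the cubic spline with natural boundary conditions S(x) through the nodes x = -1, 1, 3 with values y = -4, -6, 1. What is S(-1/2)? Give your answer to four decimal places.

-5.0273

Let σ_i = S''(x_i). Step sizes h_i = 2, 2; slopes of the chords Δ_i = (y_(i+1) - y_i)/h_i = -1, 7/2.
  2·σ_0 + 8·σ_1 + 2·σ_2 = 6(Δ_1 - Δ_0) = 27
Natural end conditions: σ_0 = σ_2 = 0.
Solving the tridiagonal system: σ_0 = 0, σ_1 = 27/8, σ_2 = 0.
On [-1, 1], S(x) = -4 - 17/8·(x + 1) + 0·(x + 1)² + 9/32·(x + 1)³.
With (x + 1) = 1/2: S(-1/2) = -1287/256.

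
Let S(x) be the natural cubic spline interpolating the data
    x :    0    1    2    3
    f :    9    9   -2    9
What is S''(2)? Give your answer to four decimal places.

39.6000

Put m_i = S'' at the i-th knot. Here h = (1, 1, 1) and Δ = (0, -11, 11), so the interior equations h_(i-1)·m_(i-1) + 2(h_(i-1)+h_i)·m_i + h_i·m_(i+1) = 6(Δ_i − Δ_(i-1)) read
  1·m_0 + 4·m_1 + 1·m_2 = 6(Δ_1 - Δ_0) = -66
  1·m_1 + 4·m_2 + 1·m_3 = 6(Δ_2 - Δ_1) = 132
Natural end conditions: m_0 = m_3 = 0.
Solving: m_0 = 0, m_1 = -132/5, m_2 = 198/5, m_3 = 0.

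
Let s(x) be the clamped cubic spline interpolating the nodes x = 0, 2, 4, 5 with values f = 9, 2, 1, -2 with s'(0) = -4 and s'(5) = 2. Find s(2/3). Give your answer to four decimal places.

6.1578

Put M_i = s'' at the i-th knot. Here h = (2, 2, 1) and Δ = (-7/2, -1/2, -3), so the interior equations h_(i-1)·M_(i-1) + 2(h_(i-1)+h_i)·M_i + h_i·M_(i+1) = 6(Δ_i − Δ_(i-1)) read
  2·M_0 + 8·M_1 + 2·M_2 = 6(Δ_1 - Δ_0) = 18
  2·M_1 + 6·M_2 + 1·M_3 = 6(Δ_2 - Δ_1) = -15
Clamped end conditions give two more equations: 2h_0·M_0 + h_0·M_1 = 6(Δ_0 - s'(0)) = 3 and h_2·M_2 + 2h_2·M_3 = 6(s'(5) - Δ_2) = 30.
Solving: M_0 = -33/23, M_1 = 201/46, M_2 = -162/23, M_3 = 426/23.
On [0, 2], s(x) = 9 - 4·x - 33/46·x² + 89/184·x³.
With x = 2/3: s(2/3) = 3824/621.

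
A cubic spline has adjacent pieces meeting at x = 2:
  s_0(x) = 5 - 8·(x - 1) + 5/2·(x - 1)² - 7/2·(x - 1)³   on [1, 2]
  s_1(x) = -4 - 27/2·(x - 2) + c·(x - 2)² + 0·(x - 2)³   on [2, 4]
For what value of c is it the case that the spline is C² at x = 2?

-8

s_0''(x) = 5 - 21·(x - 1), so s_0''(2) = -16. On the right, s_1''(2) = 2c, so c = -8.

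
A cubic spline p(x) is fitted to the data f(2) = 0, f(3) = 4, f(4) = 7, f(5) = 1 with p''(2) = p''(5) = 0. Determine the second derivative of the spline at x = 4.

-14

Write M_i for p''(x_i). With h_i = 1, 1, 1 and divided differences Δ_i = 4, 3, -6, the continuity of p' gives the tridiagonal system
  1·M_0 + 4·M_1 + 1·M_2 = 6(Δ_1 - Δ_0) = -6
  1·M_1 + 4·M_2 + 1·M_3 = 6(Δ_2 - Δ_1) = -54
Natural end conditions: M_0 = M_3 = 0.
Forward elimination and back-substitution give M_0 = 0, M_1 = 2, M_2 = -14, M_3 = 0.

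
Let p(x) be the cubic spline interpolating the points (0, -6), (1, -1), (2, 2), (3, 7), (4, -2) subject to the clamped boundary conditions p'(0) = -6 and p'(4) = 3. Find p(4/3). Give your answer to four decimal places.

0.2460

Put m_i = p'' at the i-th knot. Here h = (1, 1, 1, 1) and Δ = (5, 3, 5, -9), so the interior equations h_(i-1)·m_(i-1) + 2(h_(i-1)+h_i)·m_i + h_i·m_(i+1) = 6(Δ_i − Δ_(i-1)) read
  1·m_0 + 4·m_1 + 1·m_2 = 6(Δ_1 - Δ_0) = -12
  1·m_1 + 4·m_2 + 1·m_3 = 6(Δ_2 - Δ_1) = 12
  1·m_2 + 4·m_3 + 1·m_4 = 6(Δ_3 - Δ_2) = -84
Clamped end conditions give two more equations: 2h_0·m_0 + h_0·m_1 = 6(Δ_0 - p'(0)) = 66 and h_3·m_3 + 2h_3·m_4 = 6(p'(4) - Δ_3) = 72.
Forward elimination and back-substitution give m_0 = 1173/28, m_1 = -249/14, m_2 = 69/4, m_3 = -549/14, m_4 = 1557/28.
On [1, 2], p(x) = -1 + 339/56·(x - 1) - 249/28·(x - 1)² + 327/56·(x - 1)³.
With (x - 1) = 1/3: p(4/3) = 31/126.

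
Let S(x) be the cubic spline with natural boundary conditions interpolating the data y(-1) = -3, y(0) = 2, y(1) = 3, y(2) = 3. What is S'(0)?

3

Put m_i = S'' at the i-th knot. Here h = (1, 1, 1) and Δ = (5, 1, 0), so the interior equations h_(i-1)·m_(i-1) + 2(h_(i-1)+h_i)·m_i + h_i·m_(i+1) = 6(Δ_i − Δ_(i-1)) read
  1·m_0 + 4·m_1 + 1·m_2 = 6(Δ_1 - Δ_0) = -24
  1·m_1 + 4·m_2 + 1·m_3 = 6(Δ_2 - Δ_1) = -6
Natural end conditions: m_0 = m_3 = 0.
Hence m_0 = 0, m_1 = -6, m_2 = 0, m_3 = 0.
On [0, 1], S'(x) = b_1 + 2c_1·x + 3d_1·x² with b_1 = Δ_1 - h_1(2m_1 + m_2)/6 = 3, c_1 = m_1/2 = -3, d_1 = (m_2 - m_1)/(6h_1) = 1. So S'(0) = 3.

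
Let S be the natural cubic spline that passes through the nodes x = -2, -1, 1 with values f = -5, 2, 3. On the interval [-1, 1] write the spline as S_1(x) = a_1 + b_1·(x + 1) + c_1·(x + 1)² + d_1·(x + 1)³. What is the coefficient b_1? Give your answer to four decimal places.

Let M_i = S''(x_i). Step sizes h_i = 1, 2; slopes of the chords Δ_i = (y_(i+1) - y_i)/h_i = 7, 1/2.
  1·M_0 + 6·M_1 + 2·M_2 = 6(Δ_1 - Δ_0) = -39
Natural end conditions: M_0 = M_2 = 0.
Hence M_0 = 0, M_1 = -13/2, M_2 = 0.
On [-1, 1], with S_1(x) = a_1 + b_1·(x + 1) + c_1·(x + 1)² + d_1·(x + 1)³: c_1 = M_1/2 = -13/4, d_1 = (M_2 - M_1)/(6h_1) = 13/24, b_1 = Δ_1 - h_1(2M_1 + M_2)/6 = 29/6.

4.8333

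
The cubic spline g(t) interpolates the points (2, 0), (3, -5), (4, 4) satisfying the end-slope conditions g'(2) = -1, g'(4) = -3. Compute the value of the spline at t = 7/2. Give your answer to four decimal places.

Write M_i for g''(x_i). With h_i = 1, 1 and divided differences Δ_i = -5, 9, the continuity of g' gives the tridiagonal system
  1·M_0 + 4·M_1 + 1·M_2 = 6(Δ_1 - Δ_0) = 84
Clamped end conditions give two more equations: 2h_0·M_0 + h_0·M_1 = 6(Δ_0 - g'(2)) = -24 and h_1·M_1 + 2h_1·M_2 = 6(g'(4) - Δ_1) = -72.
Solving the tridiagonal system: M_0 = -34, M_1 = 44, M_2 = -58.
On [3, 4], g(t) = -5 + 4·(t - 3) + 22·(t - 3)² - 17·(t - 3)³.
With (t - 3) = 1/2: g(7/2) = 3/8.

0.3750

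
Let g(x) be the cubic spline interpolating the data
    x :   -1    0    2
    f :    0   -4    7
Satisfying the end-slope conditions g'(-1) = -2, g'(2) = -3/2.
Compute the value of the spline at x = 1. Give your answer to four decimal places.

Put m_i = g'' at the i-th knot. Here h = (1, 2) and Δ = (-4, 11/2), so the interior equations h_(i-1)·m_(i-1) + 2(h_(i-1)+h_i)·m_i + h_i·m_(i+1) = 6(Δ_i − Δ_(i-1)) read
  1·m_0 + 6·m_1 + 2·m_2 = 6(Δ_1 - Δ_0) = 57
Clamped end conditions give two more equations: 2h_0·m_0 + h_0·m_1 = 6(Δ_0 - g'(-1)) = -12 and h_1·m_1 + 2h_1·m_2 = 6(g'(2) - Δ_1) = -42.
Solving the tridiagonal system: m_0 = -46/3, m_1 = 56/3, m_2 = -119/6.
On [0, 2], g(x) = -4 - 1/3·x + 28/3·x² - 77/24·x³.
With x = 1: g(1) = 43/24.

1.7917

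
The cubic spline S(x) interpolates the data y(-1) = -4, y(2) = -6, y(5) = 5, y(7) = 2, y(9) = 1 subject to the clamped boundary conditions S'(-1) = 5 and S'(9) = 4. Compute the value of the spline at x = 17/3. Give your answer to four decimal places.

Put M_i = S'' at the i-th knot. Here h = (3, 3, 2, 2) and Δ = (-2/3, 11/3, -3/2, -1/2), so the interior equations h_(i-1)·M_(i-1) + 2(h_(i-1)+h_i)·M_i + h_i·M_(i+1) = 6(Δ_i − Δ_(i-1)) read
  3·M_0 + 12·M_1 + 3·M_2 = 6(Δ_1 - Δ_0) = 26
  3·M_1 + 10·M_2 + 2·M_3 = 6(Δ_2 - Δ_1) = -31
  2·M_2 + 8·M_3 + 2·M_4 = 6(Δ_3 - Δ_2) = 6
Clamped end conditions give two more equations: 2h_0·M_0 + h_0·M_1 = 6(Δ_0 - S'(-1)) = -34 and h_3·M_3 + 2h_3·M_4 = 6(S'(9) - Δ_3) = 27.
Forward elimination and back-substitution give M_0 = -42/5, M_1 = 82/15, M_2 = -24/5, M_3 = 3/10, M_4 = 33/5.
On [5, 7], S(x) = 5 + 8/5·(x - 5) - 12/5·(x - 5)² + 17/40·(x - 5)³.
With (x - 5) = 2/3: S(17/3) = 692/135.

5.1259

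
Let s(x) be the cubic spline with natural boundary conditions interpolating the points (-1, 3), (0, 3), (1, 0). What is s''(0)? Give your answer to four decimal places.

Put M_i = s'' at the i-th knot. Here h = (1, 1) and Δ = (0, -3), so the interior equations h_(i-1)·M_(i-1) + 2(h_(i-1)+h_i)·M_i + h_i·M_(i+1) = 6(Δ_i − Δ_(i-1)) read
  1·M_0 + 4·M_1 + 1·M_2 = 6(Δ_1 - Δ_0) = -18
Natural end conditions: M_0 = M_2 = 0.
Solving the tridiagonal system: M_0 = 0, M_1 = -9/2, M_2 = 0.

-4.5000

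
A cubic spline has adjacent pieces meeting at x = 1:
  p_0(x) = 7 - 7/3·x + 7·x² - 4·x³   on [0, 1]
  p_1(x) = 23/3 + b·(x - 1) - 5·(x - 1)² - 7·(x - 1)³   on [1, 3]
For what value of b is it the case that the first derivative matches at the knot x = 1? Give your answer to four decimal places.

-0.3333

p_0'(x) = -7/3 + 14·x - 12·x², so p_0'(1) = -1/3. On the right, p_1'(1) = b, so b = -1/3.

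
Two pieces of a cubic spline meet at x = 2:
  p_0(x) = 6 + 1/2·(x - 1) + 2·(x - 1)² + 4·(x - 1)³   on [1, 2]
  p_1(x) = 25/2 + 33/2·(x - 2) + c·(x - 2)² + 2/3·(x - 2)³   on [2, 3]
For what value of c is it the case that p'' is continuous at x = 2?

p_0''(x) = 4 + 24·(x - 1), so p_0''(2) = 28. On the right, p_1''(2) = 2c, so c = 14.

14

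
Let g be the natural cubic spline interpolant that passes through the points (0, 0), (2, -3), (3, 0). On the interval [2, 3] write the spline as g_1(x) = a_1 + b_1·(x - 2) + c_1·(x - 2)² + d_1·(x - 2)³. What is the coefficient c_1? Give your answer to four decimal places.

2.2500

Write M_i for g''(x_i). With h_i = 2, 1 and divided differences Δ_i = -3/2, 3, the continuity of g' gives the tridiagonal system
  2·M_0 + 6·M_1 + 1·M_2 = 6(Δ_1 - Δ_0) = 27
Natural end conditions: M_0 = M_2 = 0.
Solving: M_0 = 0, M_1 = 9/2, M_2 = 0.
On [2, 3], with g_1(x) = a_1 + b_1·(x - 2) + c_1·(x - 2)² + d_1·(x - 2)³: c_1 = M_1/2 = 9/4, d_1 = (M_2 - M_1)/(6h_1) = -3/4, b_1 = Δ_1 - h_1(2M_1 + M_2)/6 = 3/2.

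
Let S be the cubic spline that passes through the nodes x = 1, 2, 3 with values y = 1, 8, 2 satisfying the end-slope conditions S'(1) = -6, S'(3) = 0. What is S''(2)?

-45

Let σ_i = S''(x_i). Step sizes h_i = 1, 1; slopes of the chords Δ_i = (y_(i+1) - y_i)/h_i = 7, -6.
  1·σ_0 + 4·σ_1 + 1·σ_2 = 6(Δ_1 - Δ_0) = -78
Clamped end conditions give two more equations: 2h_0·σ_0 + h_0·σ_1 = 6(Δ_0 - S'(1)) = 78 and h_1·σ_1 + 2h_1·σ_2 = 6(S'(3) - Δ_1) = 36.
Solving: σ_0 = 123/2, σ_1 = -45, σ_2 = 81/2.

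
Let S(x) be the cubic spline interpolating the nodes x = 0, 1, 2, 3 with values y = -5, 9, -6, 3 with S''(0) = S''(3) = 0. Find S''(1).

Let M_i = S''(x_i). Step sizes h_i = 1, 1, 1; slopes of the chords Δ_i = (y_(i+1) - y_i)/h_i = 14, -15, 9.
  1·M_0 + 4·M_1 + 1·M_2 = 6(Δ_1 - Δ_0) = -174
  1·M_1 + 4·M_2 + 1·M_3 = 6(Δ_2 - Δ_1) = 144
Natural end conditions: M_0 = M_3 = 0.
Forward elimination and back-substitution give M_0 = 0, M_1 = -56, M_2 = 50, M_3 = 0.

-56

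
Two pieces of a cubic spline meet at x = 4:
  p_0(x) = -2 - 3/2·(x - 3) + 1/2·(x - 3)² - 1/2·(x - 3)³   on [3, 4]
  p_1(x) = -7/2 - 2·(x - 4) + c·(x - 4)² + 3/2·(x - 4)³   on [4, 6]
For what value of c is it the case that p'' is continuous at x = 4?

p_0''(x) = 1 - 3·(x - 3), so p_0''(4) = -2. On the right, p_1''(4) = 2c, so c = -1.

-1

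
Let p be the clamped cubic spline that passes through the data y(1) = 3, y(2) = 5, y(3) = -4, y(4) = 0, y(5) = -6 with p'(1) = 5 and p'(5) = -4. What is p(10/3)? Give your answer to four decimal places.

-3.3069

With σ_i denoting the second derivative at x_i, h_i = 1, 1, 1, 1, and Δ_i = (y_(i+1) − y_i)/h_i = 2, -9, 4, -6:
  1·σ_0 + 4·σ_1 + 1·σ_2 = 6(Δ_1 - Δ_0) = -66
  1·σ_1 + 4·σ_2 + 1·σ_3 = 6(Δ_2 - Δ_1) = 78
  1·σ_2 + 4·σ_3 + 1·σ_4 = 6(Δ_3 - Δ_2) = -60
Clamped end conditions give two more equations: 2h_0·σ_0 + h_0·σ_1 = 6(Δ_0 - p'(1)) = -18 and h_3·σ_3 + 2h_3·σ_4 = 6(p'(5) - Δ_3) = 12.
Solving: σ_0 = 27/7, σ_1 = -180/7, σ_2 = 33, σ_3 = -198/7, σ_4 = 141/7.
On [3, 4], p(x) = -4 - 16/7·(x - 3) + 33/2·(x - 3)² - 143/14·(x - 3)³.
With (x - 3) = 1/3: p(10/3) = -625/189.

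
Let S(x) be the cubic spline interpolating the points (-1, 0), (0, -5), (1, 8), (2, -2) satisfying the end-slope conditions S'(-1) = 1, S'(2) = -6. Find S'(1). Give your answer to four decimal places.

2.4667

With M_i denoting the second derivative at x_i, h_i = 1, 1, 1, and Δ_i = (y_(i+1) − y_i)/h_i = -5, 13, -10:
  1·M_0 + 4·M_1 + 1·M_2 = 6(Δ_1 - Δ_0) = 108
  1·M_1 + 4·M_2 + 1·M_3 = 6(Δ_2 - Δ_1) = -138
Clamped end conditions give two more equations: 2h_0·M_0 + h_0·M_1 = 6(Δ_0 - S'(-1)) = -36 and h_2·M_2 + 2h_2·M_3 = 6(S'(2) - Δ_2) = 24.
Hence M_0 = -664/15, M_1 = 788/15, M_2 = -868/15, M_3 = 614/15.
On [1, 2], S'(x) = b_2 + 2c_2·(x - 1) + 3d_2·(x - 1)² with b_2 = Δ_2 - h_2(2M_2 + M_3)/6 = 37/15, c_2 = M_2/2 = -434/15, d_2 = (M_3 - M_2)/(6h_2) = 247/15. So S'(1) = 37/15.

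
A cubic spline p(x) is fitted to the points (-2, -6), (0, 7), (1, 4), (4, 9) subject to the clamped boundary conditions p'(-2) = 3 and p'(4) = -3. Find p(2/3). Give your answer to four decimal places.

Put M_i = p'' at the i-th knot. Here h = (2, 1, 3) and Δ = (13/2, -3, 5/3), so the interior equations h_(i-1)·M_(i-1) + 2(h_(i-1)+h_i)·M_i + h_i·M_(i+1) = 6(Δ_i − Δ_(i-1)) read
  2·M_0 + 6·M_1 + 1·M_2 = 6(Δ_1 - Δ_0) = -57
  1·M_1 + 8·M_2 + 3·M_3 = 6(Δ_2 - Δ_1) = 28
Clamped end conditions give two more equations: 2h_0·M_0 + h_0·M_1 = 6(Δ_0 - p'(-2)) = 21 and h_2·M_2 + 2h_2·M_3 = 6(p'(4) - Δ_2) = -28.
Solving: M_0 = 541/42, M_1 = -641/42, M_2 = 185/21, M_3 = -127/14.
On [0, 1], p(x) = 7 + 13/21·x - 641/84·x² + 337/84·x³.
With x = 2/3: p(2/3) = 422/81.

5.2099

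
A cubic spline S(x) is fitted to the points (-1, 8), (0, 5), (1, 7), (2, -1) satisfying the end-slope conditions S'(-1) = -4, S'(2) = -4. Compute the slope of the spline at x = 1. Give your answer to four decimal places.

With M_i denoting the second derivative at x_i, h_i = 1, 1, 1, and Δ_i = (y_(i+1) − y_i)/h_i = -3, 2, -8:
  1·M_0 + 4·M_1 + 1·M_2 = 6(Δ_1 - Δ_0) = 30
  1·M_1 + 4·M_2 + 1·M_3 = 6(Δ_2 - Δ_1) = -60
Clamped end conditions give two more equations: 2h_0·M_0 + h_0·M_1 = 6(Δ_0 - S'(-1)) = 6 and h_2·M_2 + 2h_2·M_3 = 6(S'(2) - Δ_2) = 24.
Solving: M_0 = -22/5, M_1 = 74/5, M_2 = -124/5, M_3 = 122/5.
On [1, 2], S'(x) = b_2 + 2c_2·(x - 1) + 3d_2·(x - 1)² with b_2 = Δ_2 - h_2(2M_2 + M_3)/6 = -19/5, c_2 = M_2/2 = -62/5, d_2 = (M_3 - M_2)/(6h_2) = 41/5. So S'(1) = -19/5.

-3.8000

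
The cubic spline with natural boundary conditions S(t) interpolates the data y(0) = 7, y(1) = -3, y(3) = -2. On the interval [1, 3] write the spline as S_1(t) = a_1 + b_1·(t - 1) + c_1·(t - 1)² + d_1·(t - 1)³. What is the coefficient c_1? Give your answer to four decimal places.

5.2500

Write M_i for S''(x_i). With h_i = 1, 2 and divided differences Δ_i = -10, 1/2, the continuity of S' gives the tridiagonal system
  1·M_0 + 6·M_1 + 2·M_2 = 6(Δ_1 - Δ_0) = 63
Natural end conditions: M_0 = M_2 = 0.
Solving: M_0 = 0, M_1 = 21/2, M_2 = 0.
On [1, 3], with S_1(t) = a_1 + b_1·(t - 1) + c_1·(t - 1)² + d_1·(t - 1)³: c_1 = M_1/2 = 21/4, d_1 = (M_2 - M_1)/(6h_1) = -7/8, b_1 = Δ_1 - h_1(2M_1 + M_2)/6 = -13/2.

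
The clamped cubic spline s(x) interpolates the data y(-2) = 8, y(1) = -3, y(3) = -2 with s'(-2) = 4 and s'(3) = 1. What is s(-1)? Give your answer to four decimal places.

7.5593

With m_i denoting the second derivative at x_i, h_i = 3, 2, and Δ_i = (y_(i+1) − y_i)/h_i = -11/3, 1/2:
  3·m_0 + 10·m_1 + 2·m_2 = 6(Δ_1 - Δ_0) = 25
Clamped end conditions give two more equations: 2h_0·m_0 + h_0·m_1 = 6(Δ_0 - s'(-2)) = -46 and h_1·m_1 + 2h_1·m_2 = 6(s'(3) - Δ_1) = 3.
Solving the tridiagonal system: m_0 = -323/30, m_1 = 31/5, m_2 = -47/20.
On [-2, 1], s(x) = 8 + 4·(x + 2) - 323/60·(x + 2)² + 509/540·(x + 2)³.
With (x + 2) = 1: s(-1) = 2041/270.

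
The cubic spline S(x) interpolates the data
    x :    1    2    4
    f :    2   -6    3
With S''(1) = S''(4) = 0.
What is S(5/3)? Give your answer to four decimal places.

-4.1049

Put m_i = S'' at the i-th knot. Here h = (1, 2) and Δ = (-8, 9/2), so the interior equations h_(i-1)·m_(i-1) + 2(h_(i-1)+h_i)·m_i + h_i·m_(i+1) = 6(Δ_i − Δ_(i-1)) read
  1·m_0 + 6·m_1 + 2·m_2 = 6(Δ_1 - Δ_0) = 75
Natural end conditions: m_0 = m_2 = 0.
Solving the tridiagonal system: m_0 = 0, m_1 = 25/2, m_2 = 0.
On [1, 2], S(x) = 2 - 121/12·(x - 1) + 0·(x - 1)² + 25/12·(x - 1)³.
With (x - 1) = 2/3: S(5/3) = -665/162.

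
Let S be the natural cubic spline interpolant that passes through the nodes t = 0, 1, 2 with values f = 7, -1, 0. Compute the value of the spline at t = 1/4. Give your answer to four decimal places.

Let σ_i = S''(x_i). Step sizes h_i = 1, 1; slopes of the chords Δ_i = (y_(i+1) - y_i)/h_i = -8, 1.
  1·σ_0 + 4·σ_1 + 1·σ_2 = 6(Δ_1 - Δ_0) = 54
Natural end conditions: σ_0 = σ_2 = 0.
Solving the tridiagonal system: σ_0 = 0, σ_1 = 27/2, σ_2 = 0.
On [0, 1], S(t) = 7 - 41/4·t + 0·t² + 9/4·t³.
With t = 1/4: S(1/4) = 1145/256.

4.4727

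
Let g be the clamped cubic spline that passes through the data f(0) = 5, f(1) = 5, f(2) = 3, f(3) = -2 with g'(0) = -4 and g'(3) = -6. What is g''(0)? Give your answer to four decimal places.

15.0667

Put M_i = g'' at the i-th knot. Here h = (1, 1, 1) and Δ = (0, -2, -5), so the interior equations h_(i-1)·M_(i-1) + 2(h_(i-1)+h_i)·M_i + h_i·M_(i+1) = 6(Δ_i − Δ_(i-1)) read
  1·M_0 + 4·M_1 + 1·M_2 = 6(Δ_1 - Δ_0) = -12
  1·M_1 + 4·M_2 + 1·M_3 = 6(Δ_2 - Δ_1) = -18
Clamped end conditions give two more equations: 2h_0·M_0 + h_0·M_1 = 6(Δ_0 - g'(0)) = 24 and h_2·M_2 + 2h_2·M_3 = 6(g'(3) - Δ_2) = -6.
Hence M_0 = 226/15, M_1 = -92/15, M_2 = -38/15, M_3 = -26/15.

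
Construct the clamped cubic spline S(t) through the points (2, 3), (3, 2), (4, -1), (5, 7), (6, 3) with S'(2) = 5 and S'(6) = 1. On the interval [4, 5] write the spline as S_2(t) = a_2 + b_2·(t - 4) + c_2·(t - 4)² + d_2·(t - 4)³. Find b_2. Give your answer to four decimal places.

With M_i denoting the second derivative at x_i, h_i = 1, 1, 1, 1, and Δ_i = (y_(i+1) − y_i)/h_i = -1, -3, 8, -4:
  1·M_0 + 4·M_1 + 1·M_2 = 6(Δ_1 - Δ_0) = -12
  1·M_1 + 4·M_2 + 1·M_3 = 6(Δ_2 - Δ_1) = 66
  1·M_2 + 4·M_3 + 1·M_4 = 6(Δ_3 - Δ_2) = -72
Clamped end conditions give two more equations: 2h_0·M_0 + h_0·M_1 = 6(Δ_0 - S'(2)) = -36 and h_3·M_3 + 2h_3·M_4 = 6(S'(6) - Δ_3) = 30.
Solving: M_0 = -106/7, M_1 = -40/7, M_2 = 26, M_3 = -226/7, M_4 = 218/7.
On [4, 5], with S_2(t) = a_2 + b_2·(t - 4) + c_2·(t - 4)² + d_2·(t - 4)³: c_2 = M_2/2 = 13, d_2 = (M_3 - M_2)/(6h_2) = -68/7, b_2 = Δ_2 - h_2(2M_2 + M_3)/6 = 33/7.

4.7143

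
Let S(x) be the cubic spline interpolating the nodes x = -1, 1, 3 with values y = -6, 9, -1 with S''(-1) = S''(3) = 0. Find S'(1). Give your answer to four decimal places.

Write M_i for S''(x_i). With h_i = 2, 2 and divided differences Δ_i = 15/2, -5, the continuity of S' gives the tridiagonal system
  2·M_0 + 8·M_1 + 2·M_2 = 6(Δ_1 - Δ_0) = -75
Natural end conditions: M_0 = M_2 = 0.
Solving: M_0 = 0, M_1 = -75/8, M_2 = 0.
On [1, 3], S'(x) = b_1 + 2c_1·(x - 1) + 3d_1·(x - 1)² with b_1 = Δ_1 - h_1(2M_1 + M_2)/6 = 5/4, c_1 = M_1/2 = -75/16, d_1 = (M_2 - M_1)/(6h_1) = 25/32. So S'(1) = 5/4.

1.2500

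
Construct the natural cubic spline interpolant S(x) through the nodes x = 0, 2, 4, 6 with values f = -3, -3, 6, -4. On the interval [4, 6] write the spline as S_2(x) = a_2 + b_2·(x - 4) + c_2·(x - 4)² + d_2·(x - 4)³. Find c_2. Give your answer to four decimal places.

Let σ_i = S''(x_i). Step sizes h_i = 2, 2, 2; slopes of the chords Δ_i = (y_(i+1) - y_i)/h_i = 0, 9/2, -5.
  2·σ_0 + 8·σ_1 + 2·σ_2 = 6(Δ_1 - Δ_0) = 27
  2·σ_1 + 8·σ_2 + 2·σ_3 = 6(Δ_2 - Δ_1) = -57
Natural end conditions: σ_0 = σ_3 = 0.
Forward elimination and back-substitution give σ_0 = 0, σ_1 = 11/2, σ_2 = -17/2, σ_3 = 0.
On [4, 6], with S_2(x) = a_2 + b_2·(x - 4) + c_2·(x - 4)² + d_2·(x - 4)³: c_2 = σ_2/2 = -17/4, d_2 = (σ_3 - σ_2)/(6h_2) = 17/24, b_2 = Δ_2 - h_2(2σ_2 + σ_3)/6 = 2/3.

-4.2500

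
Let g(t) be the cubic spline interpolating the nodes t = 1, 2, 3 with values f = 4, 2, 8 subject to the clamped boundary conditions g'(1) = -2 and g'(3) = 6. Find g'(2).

2

With σ_i denoting the second derivative at x_i, h_i = 1, 1, and Δ_i = (y_(i+1) − y_i)/h_i = -2, 6:
  1·σ_0 + 4·σ_1 + 1·σ_2 = 6(Δ_1 - Δ_0) = 48
Clamped end conditions give two more equations: 2h_0·σ_0 + h_0·σ_1 = 6(Δ_0 - g'(1)) = 0 and h_1·σ_1 + 2h_1·σ_2 = 6(g'(3) - Δ_1) = 0.
Solving: σ_0 = -8, σ_1 = 16, σ_2 = -8.
On [2, 3], g'(t) = b_1 + 2c_1·(t - 2) + 3d_1·(t - 2)² with b_1 = Δ_1 - h_1(2σ_1 + σ_2)/6 = 2, c_1 = σ_1/2 = 8, d_1 = (σ_2 - σ_1)/(6h_1) = -4. So g'(2) = 2.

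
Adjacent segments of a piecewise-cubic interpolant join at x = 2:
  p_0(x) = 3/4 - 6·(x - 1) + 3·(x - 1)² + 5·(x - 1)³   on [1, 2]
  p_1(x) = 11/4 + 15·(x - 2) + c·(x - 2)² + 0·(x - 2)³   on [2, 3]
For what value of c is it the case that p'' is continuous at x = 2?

18

p_0''(x) = 6 + 30·(x - 1), so p_0''(2) = 36. On the right, p_1''(2) = 2c, so c = 18.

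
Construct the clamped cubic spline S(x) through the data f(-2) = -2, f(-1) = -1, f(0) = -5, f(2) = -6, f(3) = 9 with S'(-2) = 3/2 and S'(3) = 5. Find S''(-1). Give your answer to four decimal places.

-7.2500

Let M_i = S''(x_i). Step sizes h_i = 1, 1, 2, 1; slopes of the chords Δ_i = (y_(i+1) - y_i)/h_i = 1, -4, -1/2, 15.
  1·M_0 + 4·M_1 + 1·M_2 = 6(Δ_1 - Δ_0) = -30
  1·M_1 + 6·M_2 + 2·M_3 = 6(Δ_2 - Δ_1) = 21
  2·M_2 + 6·M_3 + 1·M_4 = 6(Δ_3 - Δ_2) = 93
Clamped end conditions give two more equations: 2h_0·M_0 + h_0·M_1 = 6(Δ_0 - S'(-2)) = -3 and h_3·M_3 + 2h_3·M_4 = 6(S'(3) - Δ_3) = -60.
Solving the tridiagonal system: M_0 = 17/8, M_1 = -29/4, M_2 = -25/8, M_3 = 47/2, M_4 = -167/4.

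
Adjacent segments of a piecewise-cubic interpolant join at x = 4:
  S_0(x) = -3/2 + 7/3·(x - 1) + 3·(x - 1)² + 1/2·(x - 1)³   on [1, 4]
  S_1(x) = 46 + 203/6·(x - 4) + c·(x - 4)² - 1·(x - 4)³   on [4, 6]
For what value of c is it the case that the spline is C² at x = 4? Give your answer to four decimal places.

S_0''(x) = 6 + 3·(x - 1), so S_0''(4) = 15. On the right, S_1''(4) = 2c, so c = 15/2.

7.5000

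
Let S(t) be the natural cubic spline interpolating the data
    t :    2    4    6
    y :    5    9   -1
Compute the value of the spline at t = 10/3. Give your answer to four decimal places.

Put σ_i = S'' at the i-th knot. Here h = (2, 2) and Δ = (2, -5), so the interior equations h_(i-1)·σ_(i-1) + 2(h_(i-1)+h_i)·σ_i + h_i·σ_(i+1) = 6(Δ_i − Δ_(i-1)) read
  2·σ_0 + 8·σ_1 + 2·σ_2 = 6(Δ_1 - Δ_0) = -42
Natural end conditions: σ_0 = σ_2 = 0.
Solving the tridiagonal system: σ_0 = 0, σ_1 = -21/4, σ_2 = 0.
On [2, 4], S(t) = 5 + 15/4·(t - 2) + 0·(t - 2)² - 7/16·(t - 2)³.
With (t - 2) = 4/3: S(10/3) = 242/27.

8.9630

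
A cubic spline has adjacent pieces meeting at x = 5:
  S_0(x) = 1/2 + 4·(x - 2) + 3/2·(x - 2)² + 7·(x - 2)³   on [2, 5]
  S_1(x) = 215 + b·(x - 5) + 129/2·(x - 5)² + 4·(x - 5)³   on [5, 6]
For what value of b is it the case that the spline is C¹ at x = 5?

202

S_0'(x) = 4 + 3·(x - 2) + 21·(x - 2)², so S_0'(5) = 202. On the right, S_1'(5) = b, so b = 202.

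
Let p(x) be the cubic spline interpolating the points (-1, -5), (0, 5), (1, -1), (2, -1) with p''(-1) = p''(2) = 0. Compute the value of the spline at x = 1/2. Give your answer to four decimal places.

Put M_i = p'' at the i-th knot. Here h = (1, 1, 1) and Δ = (10, -6, 0), so the interior equations h_(i-1)·M_(i-1) + 2(h_(i-1)+h_i)·M_i + h_i·M_(i+1) = 6(Δ_i − Δ_(i-1)) read
  1·M_0 + 4·M_1 + 1·M_2 = 6(Δ_1 - Δ_0) = -96
  1·M_1 + 4·M_2 + 1·M_3 = 6(Δ_2 - Δ_1) = 36
Natural end conditions: M_0 = M_3 = 0.
Forward elimination and back-substitution give M_0 = 0, M_1 = -28, M_2 = 16, M_3 = 0.
On [0, 1], p(x) = 5 + 2/3·x - 14·x² + 22/3·x³.
With x = 1/2: p(1/2) = 11/4.

2.7500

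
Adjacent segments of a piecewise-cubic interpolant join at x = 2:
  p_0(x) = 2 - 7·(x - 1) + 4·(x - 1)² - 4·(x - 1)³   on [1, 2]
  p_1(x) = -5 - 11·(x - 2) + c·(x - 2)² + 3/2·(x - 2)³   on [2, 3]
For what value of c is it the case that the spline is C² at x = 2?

-8

p_0''(x) = 8 - 24·(x - 1), so p_0''(2) = -16. On the right, p_1''(2) = 2c, so c = -8.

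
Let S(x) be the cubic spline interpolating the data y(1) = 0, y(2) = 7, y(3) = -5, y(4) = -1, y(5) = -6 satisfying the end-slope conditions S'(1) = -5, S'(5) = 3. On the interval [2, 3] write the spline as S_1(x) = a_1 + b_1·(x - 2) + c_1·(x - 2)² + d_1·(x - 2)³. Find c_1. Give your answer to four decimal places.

Let σ_i = S''(x_i). Step sizes h_i = 1, 1, 1, 1; slopes of the chords Δ_i = (y_(i+1) - y_i)/h_i = 7, -12, 4, -5.
  1·σ_0 + 4·σ_1 + 1·σ_2 = 6(Δ_1 - Δ_0) = -114
  1·σ_1 + 4·σ_2 + 1·σ_3 = 6(Δ_2 - Δ_1) = 96
  1·σ_2 + 4·σ_3 + 1·σ_4 = 6(Δ_3 - Δ_2) = -54
Clamped end conditions give two more equations: 2h_0·σ_0 + h_0·σ_1 = 6(Δ_0 - S'(1)) = 72 and h_3·σ_3 + 2h_3·σ_4 = 6(S'(5) - Δ_3) = 48.
Hence σ_0 = 449/7, σ_1 = -394/7, σ_2 = 47, σ_3 = -250/7, σ_4 = 293/7.
On [2, 3], with S_1(x) = a_1 + b_1·(x - 2) + c_1·(x - 2)² + d_1·(x - 2)³: c_1 = σ_1/2 = -197/7, d_1 = (σ_2 - σ_1)/(6h_1) = 241/14, b_1 = Δ_1 - h_1(2σ_1 + σ_2)/6 = -15/14.

-28.1429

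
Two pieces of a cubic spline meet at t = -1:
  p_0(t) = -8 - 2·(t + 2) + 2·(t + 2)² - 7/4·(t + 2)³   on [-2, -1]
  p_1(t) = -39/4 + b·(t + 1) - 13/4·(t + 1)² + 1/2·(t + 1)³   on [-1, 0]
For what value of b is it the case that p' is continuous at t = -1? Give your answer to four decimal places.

p_0'(t) = -2 + 4·(t + 2) - 21/4·(t + 2)², so p_0'(-1) = -13/4. On the right, p_1'(-1) = b, so b = -13/4.

-3.2500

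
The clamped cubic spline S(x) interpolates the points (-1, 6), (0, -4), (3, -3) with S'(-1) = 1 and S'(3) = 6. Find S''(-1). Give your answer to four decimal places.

Write M_i for S''(x_i). With h_i = 1, 3 and divided differences Δ_i = -10, 1/3, the continuity of S' gives the tridiagonal system
  1·M_0 + 8·M_1 + 3·M_2 = 6(Δ_1 - Δ_0) = 62
Clamped end conditions give two more equations: 2h_0·M_0 + h_0·M_1 = 6(Δ_0 - S'(-1)) = -66 and h_1·M_1 + 2h_1·M_2 = 6(S'(3) - Δ_1) = 34.
Solving the tridiagonal system: M_0 = -79/2, M_1 = 13, M_2 = -5/6.

-39.5000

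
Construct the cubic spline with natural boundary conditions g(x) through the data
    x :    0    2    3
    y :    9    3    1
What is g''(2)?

Put M_i = g'' at the i-th knot. Here h = (2, 1) and Δ = (-3, -2), so the interior equations h_(i-1)·M_(i-1) + 2(h_(i-1)+h_i)·M_i + h_i·M_(i+1) = 6(Δ_i − Δ_(i-1)) read
  2·M_0 + 6·M_1 + 1·M_2 = 6(Δ_1 - Δ_0) = 6
Natural end conditions: M_0 = M_2 = 0.
Solving: M_0 = 0, M_1 = 1, M_2 = 0.

1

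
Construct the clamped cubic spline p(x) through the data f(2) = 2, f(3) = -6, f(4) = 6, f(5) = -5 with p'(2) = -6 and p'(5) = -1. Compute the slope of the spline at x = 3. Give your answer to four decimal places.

Let M_i = p''(x_i). Step sizes h_i = 1, 1, 1; slopes of the chords Δ_i = (y_(i+1) - y_i)/h_i = -8, 12, -11.
  1·M_0 + 4·M_1 + 1·M_2 = 6(Δ_1 - Δ_0) = 120
  1·M_1 + 4·M_2 + 1·M_3 = 6(Δ_2 - Δ_1) = -138
Clamped end conditions give two more equations: 2h_0·M_0 + h_0·M_1 = 6(Δ_0 - p'(2)) = -12 and h_2·M_2 + 2h_2·M_3 = 6(p'(5) - Δ_2) = 60.
Solving: M_0 = -496/15, M_1 = 812/15, M_2 = -952/15, M_3 = 926/15.
On [3, 4], p'(x) = b_1 + 2c_1·(x - 3) + 3d_1·(x - 3)² with b_1 = Δ_1 - h_1(2M_1 + M_2)/6 = 68/15, c_1 = M_1/2 = 406/15, d_1 = (M_2 - M_1)/(6h_1) = -98/5. So p'(3) = 68/15.

4.5333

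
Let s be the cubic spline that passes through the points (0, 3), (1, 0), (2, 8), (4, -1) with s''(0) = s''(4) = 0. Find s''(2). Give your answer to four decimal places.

-15.9130

With M_i denoting the second derivative at x_i, h_i = 1, 1, 2, and Δ_i = (y_(i+1) − y_i)/h_i = -3, 8, -9/2:
  1·M_0 + 4·M_1 + 1·M_2 = 6(Δ_1 - Δ_0) = 66
  1·M_1 + 6·M_2 + 2·M_3 = 6(Δ_2 - Δ_1) = -75
Natural end conditions: M_0 = M_3 = 0.
Hence M_0 = 0, M_1 = 471/23, M_2 = -366/23, M_3 = 0.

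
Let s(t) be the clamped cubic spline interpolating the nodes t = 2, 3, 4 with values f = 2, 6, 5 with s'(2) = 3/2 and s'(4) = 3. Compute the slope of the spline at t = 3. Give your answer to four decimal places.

1.1250

Put m_i = s'' at the i-th knot. Here h = (1, 1) and Δ = (4, -1), so the interior equations h_(i-1)·m_(i-1) + 2(h_(i-1)+h_i)·m_i + h_i·m_(i+1) = 6(Δ_i − Δ_(i-1)) read
  1·m_0 + 4·m_1 + 1·m_2 = 6(Δ_1 - Δ_0) = -30
Clamped end conditions give two more equations: 2h_0·m_0 + h_0·m_1 = 6(Δ_0 - s'(2)) = 15 and h_1·m_1 + 2h_1·m_2 = 6(s'(4) - Δ_1) = 24.
Solving the tridiagonal system: m_0 = 63/4, m_1 = -33/2, m_2 = 81/4.
On [3, 4], s'(t) = b_1 + 2c_1·(t - 3) + 3d_1·(t - 3)² with b_1 = Δ_1 - h_1(2m_1 + m_2)/6 = 9/8, c_1 = m_1/2 = -33/4, d_1 = (m_2 - m_1)/(6h_1) = 49/8. So s'(3) = 9/8.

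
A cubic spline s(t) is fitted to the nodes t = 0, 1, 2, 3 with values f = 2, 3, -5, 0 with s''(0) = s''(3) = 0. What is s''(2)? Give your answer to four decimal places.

24.4000

With m_i denoting the second derivative at x_i, h_i = 1, 1, 1, and Δ_i = (y_(i+1) − y_i)/h_i = 1, -8, 5:
  1·m_0 + 4·m_1 + 1·m_2 = 6(Δ_1 - Δ_0) = -54
  1·m_1 + 4·m_2 + 1·m_3 = 6(Δ_2 - Δ_1) = 78
Natural end conditions: m_0 = m_3 = 0.
Forward elimination and back-substitution give m_0 = 0, m_1 = -98/5, m_2 = 122/5, m_3 = 0.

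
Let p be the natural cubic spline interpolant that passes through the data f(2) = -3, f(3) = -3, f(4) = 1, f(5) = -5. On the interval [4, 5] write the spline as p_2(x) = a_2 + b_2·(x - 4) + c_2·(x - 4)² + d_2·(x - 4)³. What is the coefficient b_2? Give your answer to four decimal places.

Write M_i for p''(x_i). With h_i = 1, 1, 1 and divided differences Δ_i = 0, 4, -6, the continuity of p' gives the tridiagonal system
  1·M_0 + 4·M_1 + 1·M_2 = 6(Δ_1 - Δ_0) = 24
  1·M_1 + 4·M_2 + 1·M_3 = 6(Δ_2 - Δ_1) = -60
Natural end conditions: M_0 = M_3 = 0.
Solving the tridiagonal system: M_0 = 0, M_1 = 52/5, M_2 = -88/5, M_3 = 0.
On [4, 5], with p_2(x) = a_2 + b_2·(x - 4) + c_2·(x - 4)² + d_2·(x - 4)³: c_2 = M_2/2 = -44/5, d_2 = (M_3 - M_2)/(6h_2) = 44/15, b_2 = Δ_2 - h_2(2M_2 + M_3)/6 = -2/15.

-0.1333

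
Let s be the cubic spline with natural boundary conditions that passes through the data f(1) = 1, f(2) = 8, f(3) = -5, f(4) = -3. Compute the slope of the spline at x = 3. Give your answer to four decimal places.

-8.6667

Write M_i for s''(x_i). With h_i = 1, 1, 1 and divided differences Δ_i = 7, -13, 2, the continuity of s' gives the tridiagonal system
  1·M_0 + 4·M_1 + 1·M_2 = 6(Δ_1 - Δ_0) = -120
  1·M_1 + 4·M_2 + 1·M_3 = 6(Δ_2 - Δ_1) = 90
Natural end conditions: M_0 = M_3 = 0.
Hence M_0 = 0, M_1 = -38, M_2 = 32, M_3 = 0.
On [3, 4], s'(x) = b_2 + 2c_2·(x - 3) + 3d_2·(x - 3)² with b_2 = Δ_2 - h_2(2M_2 + M_3)/6 = -26/3, c_2 = M_2/2 = 16, d_2 = (M_3 - M_2)/(6h_2) = -16/3. So s'(3) = -26/3.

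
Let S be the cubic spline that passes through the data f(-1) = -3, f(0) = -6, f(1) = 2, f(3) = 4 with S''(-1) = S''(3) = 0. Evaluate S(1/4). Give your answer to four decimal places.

Let M_i = S''(x_i). Step sizes h_i = 1, 1, 2; slopes of the chords Δ_i = (y_(i+1) - y_i)/h_i = -3, 8, 1.
  1·M_0 + 4·M_1 + 1·M_2 = 6(Δ_1 - Δ_0) = 66
  1·M_1 + 6·M_2 + 2·M_3 = 6(Δ_2 - Δ_1) = -42
Natural end conditions: M_0 = M_3 = 0.
Solving: M_0 = 0, M_1 = 438/23, M_2 = -234/23, M_3 = 0.
On [0, 1], S(x) = -6 + 77/23·x + 219/23·x² - 112/23·x³.
With x = 1/4: S(1/4) = -1709/368.

-4.6440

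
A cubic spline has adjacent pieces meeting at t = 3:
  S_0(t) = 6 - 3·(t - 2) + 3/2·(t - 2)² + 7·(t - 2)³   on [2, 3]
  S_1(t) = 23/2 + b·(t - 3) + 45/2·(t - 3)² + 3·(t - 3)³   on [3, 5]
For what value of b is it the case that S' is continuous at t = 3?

21

S_0'(t) = -3 + 3·(t - 2) + 21·(t - 2)², so S_0'(3) = 21. On the right, S_1'(3) = b, so b = 21.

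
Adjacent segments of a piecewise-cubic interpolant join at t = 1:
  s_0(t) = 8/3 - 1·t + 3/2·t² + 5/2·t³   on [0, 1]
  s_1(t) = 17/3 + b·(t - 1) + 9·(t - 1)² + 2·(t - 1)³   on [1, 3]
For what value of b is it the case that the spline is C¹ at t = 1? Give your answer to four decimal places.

s_0'(t) = -1 + 3·t + 15/2·t², so s_0'(1) = 19/2. On the right, s_1'(1) = b, so b = 19/2.

9.5000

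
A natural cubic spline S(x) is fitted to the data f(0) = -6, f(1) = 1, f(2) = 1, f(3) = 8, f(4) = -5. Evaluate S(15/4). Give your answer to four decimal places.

With M_i denoting the second derivative at x_i, h_i = 1, 1, 1, 1, and Δ_i = (y_(i+1) − y_i)/h_i = 7, 0, 7, -13:
  1·M_0 + 4·M_1 + 1·M_2 = 6(Δ_1 - Δ_0) = -42
  1·M_1 + 4·M_2 + 1·M_3 = 6(Δ_2 - Δ_1) = 42
  1·M_2 + 4·M_3 + 1·M_4 = 6(Δ_3 - Δ_2) = -120
Natural end conditions: M_0 = M_4 = 0.
Forward elimination and back-substitution give M_0 = 0, M_1 = -459/28, M_2 = 165/7, M_3 = -1005/28, M_4 = 0.
On [3, 4], S(x) = 8 - 29/28·(x - 3) - 1005/56·(x - 3)² + 335/56·(x - 3)³.
With (x - 3) = 3/4: S(15/4) = -1247/3584.

-0.3479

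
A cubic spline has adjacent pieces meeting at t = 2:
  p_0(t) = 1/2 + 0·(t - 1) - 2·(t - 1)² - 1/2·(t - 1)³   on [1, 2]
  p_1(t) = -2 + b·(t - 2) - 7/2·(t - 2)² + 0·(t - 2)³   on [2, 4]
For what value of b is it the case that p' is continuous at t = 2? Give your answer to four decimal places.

p_0'(t) = 0 - 4·(t - 1) - 3/2·(t - 1)², so p_0'(2) = -11/2. On the right, p_1'(2) = b, so b = -11/2.

-5.5000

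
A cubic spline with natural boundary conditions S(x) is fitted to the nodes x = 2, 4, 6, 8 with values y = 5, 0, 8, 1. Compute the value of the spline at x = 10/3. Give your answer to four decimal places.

0.0123

Write M_i for S''(x_i). With h_i = 2, 2, 2 and divided differences Δ_i = -5/2, 4, -7/2, the continuity of S' gives the tridiagonal system
  2·M_0 + 8·M_1 + 2·M_2 = 6(Δ_1 - Δ_0) = 39
  2·M_1 + 8·M_2 + 2·M_3 = 6(Δ_2 - Δ_1) = -45
Natural end conditions: M_0 = M_3 = 0.
Hence M_0 = 0, M_1 = 67/10, M_2 = -73/10, M_3 = 0.
On [2, 4], S(x) = 5 - 71/15·(x - 2) + 0·(x - 2)² + 67/120·(x - 2)³.
With (x - 2) = 4/3: S(10/3) = 1/81.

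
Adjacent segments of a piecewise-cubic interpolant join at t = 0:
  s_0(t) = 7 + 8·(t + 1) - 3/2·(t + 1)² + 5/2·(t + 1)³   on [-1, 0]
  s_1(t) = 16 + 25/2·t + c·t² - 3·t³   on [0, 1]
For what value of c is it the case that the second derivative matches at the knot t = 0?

s_0''(t) = -3 + 15·(t + 1), so s_0''(0) = 12. On the right, s_1''(0) = 2c, so c = 6.

6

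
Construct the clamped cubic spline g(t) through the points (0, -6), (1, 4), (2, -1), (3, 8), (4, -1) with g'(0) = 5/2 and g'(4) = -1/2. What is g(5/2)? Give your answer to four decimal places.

Write M_i for g''(x_i). With h_i = 1, 1, 1, 1 and divided differences Δ_i = 10, -5, 9, -9, the continuity of g' gives the tridiagonal system
  1·M_0 + 4·M_1 + 1·M_2 = 6(Δ_1 - Δ_0) = -90
  1·M_1 + 4·M_2 + 1·M_3 = 6(Δ_2 - Δ_1) = 84
  1·M_2 + 4·M_3 + 1·M_4 = 6(Δ_3 - Δ_2) = -108
Clamped end conditions give two more equations: 2h_0·M_0 + h_0·M_1 = 6(Δ_0 - g'(0)) = 45 and h_3·M_3 + 2h_3·M_4 = 6(g'(4) - Δ_3) = 51.
Solving: M_0 = 45, M_1 = -45, M_2 = 45, M_3 = -51, M_4 = 51.
On [2, 3], g(t) = -1 + 5/2·(t - 2) + 45/2·(t - 2)² - 16·(t - 2)³.
With (t - 2) = 1/2: g(5/2) = 31/8.

3.8750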